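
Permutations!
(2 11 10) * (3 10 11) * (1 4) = (11)(1 4)(2 3 10) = [0, 4, 3, 10, 1, 5, 6, 7, 8, 9, 2, 11]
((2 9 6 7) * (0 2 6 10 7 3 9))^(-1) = (0 2)(3 6 7 10 9)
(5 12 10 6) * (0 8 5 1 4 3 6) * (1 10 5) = (0 8 1 4 3 6 10)(5 12) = [8, 4, 2, 6, 3, 12, 10, 7, 1, 9, 0, 11, 5]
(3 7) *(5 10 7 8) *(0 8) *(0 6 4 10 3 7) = (0 8 5 3 6 4 10) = [8, 1, 2, 6, 10, 3, 4, 7, 5, 9, 0]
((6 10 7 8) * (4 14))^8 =(14)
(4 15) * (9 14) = (4 15)(9 14) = [0, 1, 2, 3, 15, 5, 6, 7, 8, 14, 10, 11, 12, 13, 9, 4]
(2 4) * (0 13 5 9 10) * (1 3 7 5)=(0 13 1 3 7 5 9 10)(2 4)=[13, 3, 4, 7, 2, 9, 6, 5, 8, 10, 0, 11, 12, 1]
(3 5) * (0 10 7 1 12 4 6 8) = (0 10 7 1 12 4 6 8)(3 5) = [10, 12, 2, 5, 6, 3, 8, 1, 0, 9, 7, 11, 4]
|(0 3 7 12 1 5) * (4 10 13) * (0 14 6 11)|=|(0 3 7 12 1 5 14 6 11)(4 10 13)|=9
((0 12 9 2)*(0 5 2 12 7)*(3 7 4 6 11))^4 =((0 4 6 11 3 7)(2 5)(9 12))^4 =(12)(0 3 6)(4 7 11)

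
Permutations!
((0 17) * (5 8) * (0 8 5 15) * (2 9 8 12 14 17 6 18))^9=((0 6 18 2 9 8 15)(12 14 17))^9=(0 18 9 15 6 2 8)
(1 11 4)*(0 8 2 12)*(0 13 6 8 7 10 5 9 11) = [7, 0, 12, 3, 1, 9, 8, 10, 2, 11, 5, 4, 13, 6] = (0 7 10 5 9 11 4 1)(2 12 13 6 8)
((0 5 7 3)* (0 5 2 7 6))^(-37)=(0 6 5 3 7 2)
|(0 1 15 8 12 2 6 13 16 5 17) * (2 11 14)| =|(0 1 15 8 12 11 14 2 6 13 16 5 17)| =13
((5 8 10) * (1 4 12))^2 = ((1 4 12)(5 8 10))^2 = (1 12 4)(5 10 8)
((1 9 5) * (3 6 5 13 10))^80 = (1 10 5 13 6 9 3)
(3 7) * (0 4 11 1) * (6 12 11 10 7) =[4, 0, 2, 6, 10, 5, 12, 3, 8, 9, 7, 1, 11] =(0 4 10 7 3 6 12 11 1)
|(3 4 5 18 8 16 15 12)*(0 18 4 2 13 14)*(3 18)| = 10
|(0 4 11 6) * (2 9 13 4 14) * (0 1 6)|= 14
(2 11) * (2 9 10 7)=(2 11 9 10 7)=[0, 1, 11, 3, 4, 5, 6, 2, 8, 10, 7, 9]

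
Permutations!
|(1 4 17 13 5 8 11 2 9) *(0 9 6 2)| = |(0 9 1 4 17 13 5 8 11)(2 6)| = 18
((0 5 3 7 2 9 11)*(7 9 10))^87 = ((0 5 3 9 11)(2 10 7))^87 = (0 3 11 5 9)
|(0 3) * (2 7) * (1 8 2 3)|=|(0 1 8 2 7 3)|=6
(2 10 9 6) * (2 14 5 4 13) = [0, 1, 10, 3, 13, 4, 14, 7, 8, 6, 9, 11, 12, 2, 5] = (2 10 9 6 14 5 4 13)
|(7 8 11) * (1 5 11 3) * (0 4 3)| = |(0 4 3 1 5 11 7 8)| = 8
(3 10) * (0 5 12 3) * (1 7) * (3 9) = (0 5 12 9 3 10)(1 7) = [5, 7, 2, 10, 4, 12, 6, 1, 8, 3, 0, 11, 9]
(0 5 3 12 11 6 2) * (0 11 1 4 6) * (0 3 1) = [5, 4, 11, 12, 6, 1, 2, 7, 8, 9, 10, 3, 0] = (0 5 1 4 6 2 11 3 12)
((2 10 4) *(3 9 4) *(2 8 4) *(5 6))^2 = (2 3)(9 10)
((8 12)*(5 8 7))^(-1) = (5 7 12 8)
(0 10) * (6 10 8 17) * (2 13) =(0 8 17 6 10)(2 13) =[8, 1, 13, 3, 4, 5, 10, 7, 17, 9, 0, 11, 12, 2, 14, 15, 16, 6]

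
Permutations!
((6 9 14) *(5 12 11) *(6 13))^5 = (5 11 12)(6 9 14 13)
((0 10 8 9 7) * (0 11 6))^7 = (11)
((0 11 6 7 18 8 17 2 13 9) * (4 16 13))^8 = (0 4 18)(2 7 9)(6 13 17)(8 11 16)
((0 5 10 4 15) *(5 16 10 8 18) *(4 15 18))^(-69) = (0 15 10 16)(4 8 5 18)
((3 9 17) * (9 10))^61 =((3 10 9 17))^61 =(3 10 9 17)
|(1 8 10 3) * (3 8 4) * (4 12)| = 4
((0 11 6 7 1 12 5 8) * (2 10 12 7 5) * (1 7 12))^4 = (12)(0 8 5 6 11)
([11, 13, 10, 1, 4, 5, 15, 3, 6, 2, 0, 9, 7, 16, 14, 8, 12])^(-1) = (0 10 2 9 11)(1 3 7 12 16 13)(6 8 15)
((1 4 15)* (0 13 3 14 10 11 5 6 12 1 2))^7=(0 6 13 12 3 1 14 4 10 15 11 2 5)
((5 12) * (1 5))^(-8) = (1 5 12)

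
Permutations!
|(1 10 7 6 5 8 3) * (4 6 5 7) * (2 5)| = |(1 10 4 6 7 2 5 8 3)| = 9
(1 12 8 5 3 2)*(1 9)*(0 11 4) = (0 11 4)(1 12 8 5 3 2 9) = [11, 12, 9, 2, 0, 3, 6, 7, 5, 1, 10, 4, 8]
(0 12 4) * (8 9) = (0 12 4)(8 9) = [12, 1, 2, 3, 0, 5, 6, 7, 9, 8, 10, 11, 4]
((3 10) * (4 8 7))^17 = ((3 10)(4 8 7))^17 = (3 10)(4 7 8)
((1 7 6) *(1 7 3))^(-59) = ((1 3)(6 7))^(-59) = (1 3)(6 7)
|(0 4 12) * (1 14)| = 6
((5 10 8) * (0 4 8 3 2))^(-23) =(0 3 5 4 2 10 8) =((0 4 8 5 10 3 2))^(-23)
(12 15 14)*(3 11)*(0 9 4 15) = (0 9 4 15 14 12)(3 11) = [9, 1, 2, 11, 15, 5, 6, 7, 8, 4, 10, 3, 0, 13, 12, 14]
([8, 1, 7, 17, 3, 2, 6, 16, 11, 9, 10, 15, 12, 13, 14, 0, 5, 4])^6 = (17)(0 11)(2 16)(5 7)(8 15)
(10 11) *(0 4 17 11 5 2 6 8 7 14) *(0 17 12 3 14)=(0 4 12 3 14 17 11 10 5 2 6 8 7)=[4, 1, 6, 14, 12, 2, 8, 0, 7, 9, 5, 10, 3, 13, 17, 15, 16, 11]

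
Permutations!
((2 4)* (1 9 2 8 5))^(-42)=(9)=((1 9 2 4 8 5))^(-42)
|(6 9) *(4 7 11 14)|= |(4 7 11 14)(6 9)|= 4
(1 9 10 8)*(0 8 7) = [8, 9, 2, 3, 4, 5, 6, 0, 1, 10, 7] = (0 8 1 9 10 7)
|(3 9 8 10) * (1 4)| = |(1 4)(3 9 8 10)| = 4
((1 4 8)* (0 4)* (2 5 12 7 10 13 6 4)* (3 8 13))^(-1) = ((0 2 5 12 7 10 3 8 1)(4 13 6))^(-1) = (0 1 8 3 10 7 12 5 2)(4 6 13)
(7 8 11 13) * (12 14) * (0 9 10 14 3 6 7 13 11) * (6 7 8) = (0 9 10 14 12 3 7 6 8) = [9, 1, 2, 7, 4, 5, 8, 6, 0, 10, 14, 11, 3, 13, 12]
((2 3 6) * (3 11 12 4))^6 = ((2 11 12 4 3 6))^6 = (12)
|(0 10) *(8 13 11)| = 6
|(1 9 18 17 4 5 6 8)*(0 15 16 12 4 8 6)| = |(0 15 16 12 4 5)(1 9 18 17 8)| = 30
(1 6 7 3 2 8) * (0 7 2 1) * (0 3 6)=[7, 0, 8, 1, 4, 5, 2, 6, 3]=(0 7 6 2 8 3 1)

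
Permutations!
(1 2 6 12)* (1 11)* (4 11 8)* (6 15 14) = (1 2 15 14 6 12 8 4 11) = [0, 2, 15, 3, 11, 5, 12, 7, 4, 9, 10, 1, 8, 13, 6, 14]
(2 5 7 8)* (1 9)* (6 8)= (1 9)(2 5 7 6 8)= [0, 9, 5, 3, 4, 7, 8, 6, 2, 1]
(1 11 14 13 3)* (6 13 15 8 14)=(1 11 6 13 3)(8 14 15)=[0, 11, 2, 1, 4, 5, 13, 7, 14, 9, 10, 6, 12, 3, 15, 8]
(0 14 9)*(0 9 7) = (0 14 7) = [14, 1, 2, 3, 4, 5, 6, 0, 8, 9, 10, 11, 12, 13, 7]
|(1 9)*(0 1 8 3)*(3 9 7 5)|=10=|(0 1 7 5 3)(8 9)|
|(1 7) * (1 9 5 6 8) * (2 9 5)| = |(1 7 5 6 8)(2 9)| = 10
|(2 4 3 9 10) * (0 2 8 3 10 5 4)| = |(0 2)(3 9 5 4 10 8)| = 6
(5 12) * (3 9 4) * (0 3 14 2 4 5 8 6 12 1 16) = [3, 16, 4, 9, 14, 1, 12, 7, 6, 5, 10, 11, 8, 13, 2, 15, 0] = (0 3 9 5 1 16)(2 4 14)(6 12 8)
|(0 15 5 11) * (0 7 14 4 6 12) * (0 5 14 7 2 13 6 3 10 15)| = |(2 13 6 12 5 11)(3 10 15 14 4)| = 30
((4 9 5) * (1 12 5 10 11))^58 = (1 5 9 11 12 4 10) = ((1 12 5 4 9 10 11))^58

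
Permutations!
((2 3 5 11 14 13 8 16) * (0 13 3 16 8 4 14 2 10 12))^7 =((0 13 4 14 3 5 11 2 16 10 12))^7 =(0 2 14 12 11 4 10 5 13 16 3)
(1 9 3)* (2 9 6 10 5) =(1 6 10 5 2 9 3) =[0, 6, 9, 1, 4, 2, 10, 7, 8, 3, 5]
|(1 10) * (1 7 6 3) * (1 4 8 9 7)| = |(1 10)(3 4 8 9 7 6)| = 6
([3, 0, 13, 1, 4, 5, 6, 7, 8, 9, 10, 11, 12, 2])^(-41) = [3, 0, 13, 1, 4, 5, 6, 7, 8, 9, 10, 11, 12, 2]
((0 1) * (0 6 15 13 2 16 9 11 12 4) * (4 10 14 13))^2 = (0 6 4 1 15)(2 9 12 14)(10 13 16 11)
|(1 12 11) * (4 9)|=6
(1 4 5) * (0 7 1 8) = (0 7 1 4 5 8) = [7, 4, 2, 3, 5, 8, 6, 1, 0]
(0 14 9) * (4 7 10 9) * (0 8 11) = [14, 1, 2, 3, 7, 5, 6, 10, 11, 8, 9, 0, 12, 13, 4] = (0 14 4 7 10 9 8 11)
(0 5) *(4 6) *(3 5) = (0 3 5)(4 6) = [3, 1, 2, 5, 6, 0, 4]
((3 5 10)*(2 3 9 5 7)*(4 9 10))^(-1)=((10)(2 3 7)(4 9 5))^(-1)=(10)(2 7 3)(4 5 9)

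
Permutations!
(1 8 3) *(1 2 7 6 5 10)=[0, 8, 7, 2, 4, 10, 5, 6, 3, 9, 1]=(1 8 3 2 7 6 5 10)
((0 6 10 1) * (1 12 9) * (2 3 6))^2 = ((0 2 3 6 10 12 9 1))^2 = (0 3 10 9)(1 2 6 12)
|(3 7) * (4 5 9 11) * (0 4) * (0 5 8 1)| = |(0 4 8 1)(3 7)(5 9 11)| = 12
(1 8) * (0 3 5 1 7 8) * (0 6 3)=(1 6 3 5)(7 8)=[0, 6, 2, 5, 4, 1, 3, 8, 7]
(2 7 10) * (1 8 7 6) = (1 8 7 10 2 6) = [0, 8, 6, 3, 4, 5, 1, 10, 7, 9, 2]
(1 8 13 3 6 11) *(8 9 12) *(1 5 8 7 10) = (1 9 12 7 10)(3 6 11 5 8 13) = [0, 9, 2, 6, 4, 8, 11, 10, 13, 12, 1, 5, 7, 3]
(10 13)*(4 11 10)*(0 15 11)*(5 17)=(0 15 11 10 13 4)(5 17)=[15, 1, 2, 3, 0, 17, 6, 7, 8, 9, 13, 10, 12, 4, 14, 11, 16, 5]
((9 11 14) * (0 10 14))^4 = (0 11 9 14 10)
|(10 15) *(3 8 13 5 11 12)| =6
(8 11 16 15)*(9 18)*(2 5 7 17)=(2 5 7 17)(8 11 16 15)(9 18)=[0, 1, 5, 3, 4, 7, 6, 17, 11, 18, 10, 16, 12, 13, 14, 8, 15, 2, 9]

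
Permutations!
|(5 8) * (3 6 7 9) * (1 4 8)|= |(1 4 8 5)(3 6 7 9)|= 4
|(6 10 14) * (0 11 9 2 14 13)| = 8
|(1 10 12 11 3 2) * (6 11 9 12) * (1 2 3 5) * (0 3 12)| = |(0 3 12 9)(1 10 6 11 5)| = 20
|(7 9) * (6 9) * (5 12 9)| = 5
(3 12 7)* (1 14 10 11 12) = [0, 14, 2, 1, 4, 5, 6, 3, 8, 9, 11, 12, 7, 13, 10] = (1 14 10 11 12 7 3)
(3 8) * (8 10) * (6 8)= (3 10 6 8)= [0, 1, 2, 10, 4, 5, 8, 7, 3, 9, 6]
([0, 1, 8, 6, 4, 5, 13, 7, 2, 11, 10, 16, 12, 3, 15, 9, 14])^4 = [0, 1, 2, 6, 4, 5, 13, 7, 8, 15, 10, 9, 12, 3, 16, 14, 11]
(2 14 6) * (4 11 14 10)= (2 10 4 11 14 6)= [0, 1, 10, 3, 11, 5, 2, 7, 8, 9, 4, 14, 12, 13, 6]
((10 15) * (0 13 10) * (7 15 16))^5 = (0 15 7 16 10 13)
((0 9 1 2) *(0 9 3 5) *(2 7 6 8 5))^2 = ((0 3 2 9 1 7 6 8 5))^2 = (0 2 1 6 5 3 9 7 8)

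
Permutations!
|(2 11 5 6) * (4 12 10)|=12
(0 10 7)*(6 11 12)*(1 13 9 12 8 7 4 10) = (0 1 13 9 12 6 11 8 7)(4 10) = [1, 13, 2, 3, 10, 5, 11, 0, 7, 12, 4, 8, 6, 9]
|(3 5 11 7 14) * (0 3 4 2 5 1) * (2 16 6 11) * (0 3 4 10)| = |(0 4 16 6 11 7 14 10)(1 3)(2 5)| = 8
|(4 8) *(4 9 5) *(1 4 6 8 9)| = |(1 4 9 5 6 8)| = 6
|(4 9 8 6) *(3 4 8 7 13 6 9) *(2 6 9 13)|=6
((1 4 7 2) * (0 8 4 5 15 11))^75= ((0 8 4 7 2 1 5 15 11))^75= (0 7 5)(1 11 4)(2 15 8)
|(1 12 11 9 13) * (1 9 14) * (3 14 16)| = 6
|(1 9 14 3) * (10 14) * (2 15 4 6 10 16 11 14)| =|(1 9 16 11 14 3)(2 15 4 6 10)| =30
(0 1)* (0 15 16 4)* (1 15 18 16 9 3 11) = (0 15 9 3 11 1 18 16 4) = [15, 18, 2, 11, 0, 5, 6, 7, 8, 3, 10, 1, 12, 13, 14, 9, 4, 17, 16]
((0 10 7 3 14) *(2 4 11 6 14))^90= ((0 10 7 3 2 4 11 6 14))^90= (14)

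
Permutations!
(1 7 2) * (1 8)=(1 7 2 8)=[0, 7, 8, 3, 4, 5, 6, 2, 1]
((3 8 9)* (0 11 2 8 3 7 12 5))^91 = (0 8 12 11 9 5 2 7)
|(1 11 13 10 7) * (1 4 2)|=|(1 11 13 10 7 4 2)|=7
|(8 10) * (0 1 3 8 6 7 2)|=|(0 1 3 8 10 6 7 2)|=8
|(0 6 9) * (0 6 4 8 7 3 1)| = 6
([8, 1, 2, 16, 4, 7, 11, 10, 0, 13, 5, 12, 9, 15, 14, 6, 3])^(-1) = (0 8)(3 16)(5 10 7)(6 15 13 9 12 11)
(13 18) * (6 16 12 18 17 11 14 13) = [0, 1, 2, 3, 4, 5, 16, 7, 8, 9, 10, 14, 18, 17, 13, 15, 12, 11, 6] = (6 16 12 18)(11 14 13 17)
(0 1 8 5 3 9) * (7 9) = (0 1 8 5 3 7 9) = [1, 8, 2, 7, 4, 3, 6, 9, 5, 0]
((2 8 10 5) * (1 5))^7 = (1 2 10 5 8)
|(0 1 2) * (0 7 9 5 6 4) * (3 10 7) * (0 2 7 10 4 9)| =|(10)(0 1 7)(2 3 4)(5 6 9)| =3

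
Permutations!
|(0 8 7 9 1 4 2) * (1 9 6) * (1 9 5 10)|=|(0 8 7 6 9 5 10 1 4 2)|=10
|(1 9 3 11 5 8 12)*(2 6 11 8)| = 20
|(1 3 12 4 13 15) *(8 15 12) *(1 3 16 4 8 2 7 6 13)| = |(1 16 4)(2 7 6 13 12 8 15 3)| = 24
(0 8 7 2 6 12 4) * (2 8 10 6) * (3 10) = (0 3 10 6 12 4)(7 8) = [3, 1, 2, 10, 0, 5, 12, 8, 7, 9, 6, 11, 4]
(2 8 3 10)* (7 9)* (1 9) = (1 9 7)(2 8 3 10) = [0, 9, 8, 10, 4, 5, 6, 1, 3, 7, 2]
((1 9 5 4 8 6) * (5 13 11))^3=((1 9 13 11 5 4 8 6))^3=(1 11 8 9 5 6 13 4)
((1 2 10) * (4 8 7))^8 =(1 10 2)(4 7 8)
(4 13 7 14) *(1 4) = (1 4 13 7 14) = [0, 4, 2, 3, 13, 5, 6, 14, 8, 9, 10, 11, 12, 7, 1]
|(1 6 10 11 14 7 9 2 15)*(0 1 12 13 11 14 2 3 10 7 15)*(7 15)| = |(0 1 6 15 12 13 11 2)(3 10 14 7 9)| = 40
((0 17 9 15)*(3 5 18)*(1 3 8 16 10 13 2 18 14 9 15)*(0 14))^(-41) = (0 5 3 1 9 14 15 17)(2 18 8 16 10 13)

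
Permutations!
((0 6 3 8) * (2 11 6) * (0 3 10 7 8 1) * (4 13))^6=((0 2 11 6 10 7 8 3 1)(4 13))^6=(13)(0 8 6)(1 7 11)(2 3 10)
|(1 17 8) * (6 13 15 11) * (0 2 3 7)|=|(0 2 3 7)(1 17 8)(6 13 15 11)|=12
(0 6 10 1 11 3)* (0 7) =(0 6 10 1 11 3 7) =[6, 11, 2, 7, 4, 5, 10, 0, 8, 9, 1, 3]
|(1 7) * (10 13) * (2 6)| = |(1 7)(2 6)(10 13)| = 2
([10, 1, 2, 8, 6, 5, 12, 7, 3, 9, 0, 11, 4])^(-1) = [10, 1, 2, 8, 12, 5, 4, 7, 3, 9, 0, 11, 6]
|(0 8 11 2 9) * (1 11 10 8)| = |(0 1 11 2 9)(8 10)| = 10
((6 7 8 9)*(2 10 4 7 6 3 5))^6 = (2 3 8 4)(5 9 7 10)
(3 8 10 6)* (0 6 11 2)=(0 6 3 8 10 11 2)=[6, 1, 0, 8, 4, 5, 3, 7, 10, 9, 11, 2]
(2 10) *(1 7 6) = [0, 7, 10, 3, 4, 5, 1, 6, 8, 9, 2] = (1 7 6)(2 10)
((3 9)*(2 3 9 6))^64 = (9)(2 3 6)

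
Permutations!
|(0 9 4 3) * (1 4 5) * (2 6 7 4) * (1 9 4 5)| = |(0 4 3)(1 2 6 7 5 9)| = 6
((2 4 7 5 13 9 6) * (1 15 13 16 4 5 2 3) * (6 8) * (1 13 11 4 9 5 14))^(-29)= ((1 15 11 4 7 2 14)(3 13 5 16 9 8 6))^(-29)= (1 14 2 7 4 11 15)(3 6 8 9 16 5 13)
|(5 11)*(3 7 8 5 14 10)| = 7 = |(3 7 8 5 11 14 10)|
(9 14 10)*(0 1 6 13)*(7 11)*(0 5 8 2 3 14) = (0 1 6 13 5 8 2 3 14 10 9)(7 11) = [1, 6, 3, 14, 4, 8, 13, 11, 2, 0, 9, 7, 12, 5, 10]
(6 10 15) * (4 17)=(4 17)(6 10 15)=[0, 1, 2, 3, 17, 5, 10, 7, 8, 9, 15, 11, 12, 13, 14, 6, 16, 4]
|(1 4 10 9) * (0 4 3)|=6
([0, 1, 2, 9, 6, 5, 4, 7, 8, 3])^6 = [0, 1, 2, 3, 4, 5, 6, 7, 8, 9]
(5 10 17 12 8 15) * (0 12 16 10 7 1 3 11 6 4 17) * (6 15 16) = (0 12 8 16 10)(1 3 11 15 5 7)(4 17 6) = [12, 3, 2, 11, 17, 7, 4, 1, 16, 9, 0, 15, 8, 13, 14, 5, 10, 6]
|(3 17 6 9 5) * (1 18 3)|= 7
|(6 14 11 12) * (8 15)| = 4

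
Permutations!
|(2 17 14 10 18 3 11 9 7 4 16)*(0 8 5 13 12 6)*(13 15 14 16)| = |(0 8 5 15 14 10 18 3 11 9 7 4 13 12 6)(2 17 16)| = 15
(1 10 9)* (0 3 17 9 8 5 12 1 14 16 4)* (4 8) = (0 3 17 9 14 16 8 5 12 1 10 4) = [3, 10, 2, 17, 0, 12, 6, 7, 5, 14, 4, 11, 1, 13, 16, 15, 8, 9]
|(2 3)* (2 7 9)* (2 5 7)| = 6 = |(2 3)(5 7 9)|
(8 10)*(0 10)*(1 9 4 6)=(0 10 8)(1 9 4 6)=[10, 9, 2, 3, 6, 5, 1, 7, 0, 4, 8]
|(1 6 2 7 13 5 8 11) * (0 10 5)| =|(0 10 5 8 11 1 6 2 7 13)| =10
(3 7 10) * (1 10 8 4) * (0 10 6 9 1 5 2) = (0 10 3 7 8 4 5 2)(1 6 9) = [10, 6, 0, 7, 5, 2, 9, 8, 4, 1, 3]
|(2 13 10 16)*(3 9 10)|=|(2 13 3 9 10 16)|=6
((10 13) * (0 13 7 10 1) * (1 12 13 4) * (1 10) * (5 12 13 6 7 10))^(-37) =(13)(0 7 12 4 1 6 5)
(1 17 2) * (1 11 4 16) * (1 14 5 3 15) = [0, 17, 11, 15, 16, 3, 6, 7, 8, 9, 10, 4, 12, 13, 5, 1, 14, 2] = (1 17 2 11 4 16 14 5 3 15)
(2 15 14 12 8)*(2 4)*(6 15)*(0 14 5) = (0 14 12 8 4 2 6 15 5) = [14, 1, 6, 3, 2, 0, 15, 7, 4, 9, 10, 11, 8, 13, 12, 5]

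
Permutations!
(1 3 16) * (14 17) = (1 3 16)(14 17) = [0, 3, 2, 16, 4, 5, 6, 7, 8, 9, 10, 11, 12, 13, 17, 15, 1, 14]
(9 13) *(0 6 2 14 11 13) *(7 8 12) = (0 6 2 14 11 13 9)(7 8 12) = [6, 1, 14, 3, 4, 5, 2, 8, 12, 0, 10, 13, 7, 9, 11]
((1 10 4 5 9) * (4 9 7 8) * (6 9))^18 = ((1 10 6 9)(4 5 7 8))^18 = (1 6)(4 7)(5 8)(9 10)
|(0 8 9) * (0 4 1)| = 5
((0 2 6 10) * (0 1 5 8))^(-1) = ((0 2 6 10 1 5 8))^(-1) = (0 8 5 1 10 6 2)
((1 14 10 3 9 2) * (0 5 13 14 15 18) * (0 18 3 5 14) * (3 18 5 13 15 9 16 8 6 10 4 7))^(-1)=(0 13 10 6 8 16 3 7 4 14)(1 2 9)(5 18 15)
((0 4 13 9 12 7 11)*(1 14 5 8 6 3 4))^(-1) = (0 11 7 12 9 13 4 3 6 8 5 14 1)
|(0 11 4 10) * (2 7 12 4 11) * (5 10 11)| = |(0 2 7 12 4 11 5 10)| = 8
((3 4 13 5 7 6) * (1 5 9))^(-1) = (1 9 13 4 3 6 7 5)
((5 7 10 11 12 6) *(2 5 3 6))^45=(2 10)(3 6)(5 11)(7 12)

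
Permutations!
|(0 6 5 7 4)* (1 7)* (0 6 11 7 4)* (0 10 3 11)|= 4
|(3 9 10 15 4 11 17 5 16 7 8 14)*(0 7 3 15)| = |(0 7 8 14 15 4 11 17 5 16 3 9 10)| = 13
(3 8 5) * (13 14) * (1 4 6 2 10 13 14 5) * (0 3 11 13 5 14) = [3, 4, 10, 8, 6, 11, 2, 7, 1, 9, 5, 13, 12, 14, 0] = (0 3 8 1 4 6 2 10 5 11 13 14)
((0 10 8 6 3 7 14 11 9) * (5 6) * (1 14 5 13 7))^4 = ((0 10 8 13 7 5 6 3 1 14 11 9))^4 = (0 7 1)(3 9 13)(5 14 10)(6 11 8)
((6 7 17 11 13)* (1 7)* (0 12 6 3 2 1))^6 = ((0 12 6)(1 7 17 11 13 3 2))^6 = (1 2 3 13 11 17 7)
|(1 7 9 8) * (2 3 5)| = 12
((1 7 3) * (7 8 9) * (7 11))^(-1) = (1 3 7 11 9 8)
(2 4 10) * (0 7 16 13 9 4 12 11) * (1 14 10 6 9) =(0 7 16 13 1 14 10 2 12 11)(4 6 9) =[7, 14, 12, 3, 6, 5, 9, 16, 8, 4, 2, 0, 11, 1, 10, 15, 13]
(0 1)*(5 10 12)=[1, 0, 2, 3, 4, 10, 6, 7, 8, 9, 12, 11, 5]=(0 1)(5 10 12)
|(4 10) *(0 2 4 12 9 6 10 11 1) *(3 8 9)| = 30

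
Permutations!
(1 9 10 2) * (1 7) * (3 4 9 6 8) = (1 6 8 3 4 9 10 2 7) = [0, 6, 7, 4, 9, 5, 8, 1, 3, 10, 2]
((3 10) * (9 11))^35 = ((3 10)(9 11))^35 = (3 10)(9 11)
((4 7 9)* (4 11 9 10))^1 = (4 7 10)(9 11)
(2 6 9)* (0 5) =(0 5)(2 6 9) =[5, 1, 6, 3, 4, 0, 9, 7, 8, 2]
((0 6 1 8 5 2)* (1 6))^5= ((0 1 8 5 2))^5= (8)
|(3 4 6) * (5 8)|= 6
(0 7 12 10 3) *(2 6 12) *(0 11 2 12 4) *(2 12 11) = [7, 1, 6, 2, 0, 5, 4, 11, 8, 9, 3, 12, 10] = (0 7 11 12 10 3 2 6 4)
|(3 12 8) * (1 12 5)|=5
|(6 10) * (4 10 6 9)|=|(4 10 9)|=3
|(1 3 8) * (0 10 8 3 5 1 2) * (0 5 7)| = 7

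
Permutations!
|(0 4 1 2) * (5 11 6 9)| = 4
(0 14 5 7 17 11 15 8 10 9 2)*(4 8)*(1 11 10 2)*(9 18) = (0 14 5 7 17 10 18 9 1 11 15 4 8 2) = [14, 11, 0, 3, 8, 7, 6, 17, 2, 1, 18, 15, 12, 13, 5, 4, 16, 10, 9]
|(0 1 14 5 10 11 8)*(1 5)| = |(0 5 10 11 8)(1 14)| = 10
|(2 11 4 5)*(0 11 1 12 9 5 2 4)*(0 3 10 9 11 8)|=18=|(0 8)(1 12 11 3 10 9 5 4 2)|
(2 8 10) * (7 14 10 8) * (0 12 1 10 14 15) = (0 12 1 10 2 7 15) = [12, 10, 7, 3, 4, 5, 6, 15, 8, 9, 2, 11, 1, 13, 14, 0]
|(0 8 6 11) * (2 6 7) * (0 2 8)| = |(2 6 11)(7 8)| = 6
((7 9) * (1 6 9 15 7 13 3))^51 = (1 6 9 13 3)(7 15)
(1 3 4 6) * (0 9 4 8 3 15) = [9, 15, 2, 8, 6, 5, 1, 7, 3, 4, 10, 11, 12, 13, 14, 0] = (0 9 4 6 1 15)(3 8)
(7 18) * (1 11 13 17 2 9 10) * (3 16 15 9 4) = [0, 11, 4, 16, 3, 5, 6, 18, 8, 10, 1, 13, 12, 17, 14, 9, 15, 2, 7] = (1 11 13 17 2 4 3 16 15 9 10)(7 18)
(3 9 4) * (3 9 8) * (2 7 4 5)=(2 7 4 9 5)(3 8)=[0, 1, 7, 8, 9, 2, 6, 4, 3, 5]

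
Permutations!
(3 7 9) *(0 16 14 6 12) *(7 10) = (0 16 14 6 12)(3 10 7 9) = [16, 1, 2, 10, 4, 5, 12, 9, 8, 3, 7, 11, 0, 13, 6, 15, 14]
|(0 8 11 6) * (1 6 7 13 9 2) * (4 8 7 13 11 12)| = |(0 7 11 13 9 2 1 6)(4 8 12)| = 24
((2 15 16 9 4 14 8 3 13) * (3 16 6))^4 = ((2 15 6 3 13)(4 14 8 16 9))^4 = (2 13 3 6 15)(4 9 16 8 14)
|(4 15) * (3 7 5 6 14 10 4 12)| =|(3 7 5 6 14 10 4 15 12)| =9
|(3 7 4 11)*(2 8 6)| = |(2 8 6)(3 7 4 11)| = 12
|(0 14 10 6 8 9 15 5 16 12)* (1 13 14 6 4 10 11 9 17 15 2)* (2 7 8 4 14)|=42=|(0 6 4 10 14 11 9 7 8 17 15 5 16 12)(1 13 2)|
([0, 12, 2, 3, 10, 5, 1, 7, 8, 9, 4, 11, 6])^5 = (1 6 12)(4 10)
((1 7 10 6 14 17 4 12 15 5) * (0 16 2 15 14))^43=(0 10 1 15 16 6 7 5 2)(4 17 14 12)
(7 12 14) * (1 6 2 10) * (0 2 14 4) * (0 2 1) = (0 1 6 14 7 12 4 2 10) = [1, 6, 10, 3, 2, 5, 14, 12, 8, 9, 0, 11, 4, 13, 7]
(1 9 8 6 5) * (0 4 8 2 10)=(0 4 8 6 5 1 9 2 10)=[4, 9, 10, 3, 8, 1, 5, 7, 6, 2, 0]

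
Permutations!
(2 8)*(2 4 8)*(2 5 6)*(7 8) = (2 5 6)(4 7 8) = [0, 1, 5, 3, 7, 6, 2, 8, 4]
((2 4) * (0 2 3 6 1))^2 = (0 4 6)(1 2 3)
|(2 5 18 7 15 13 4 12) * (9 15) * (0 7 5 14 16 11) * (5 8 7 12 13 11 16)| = 22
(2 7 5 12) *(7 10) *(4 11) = (2 10 7 5 12)(4 11) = [0, 1, 10, 3, 11, 12, 6, 5, 8, 9, 7, 4, 2]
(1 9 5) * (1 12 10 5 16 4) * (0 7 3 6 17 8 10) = [7, 9, 2, 6, 1, 12, 17, 3, 10, 16, 5, 11, 0, 13, 14, 15, 4, 8] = (0 7 3 6 17 8 10 5 12)(1 9 16 4)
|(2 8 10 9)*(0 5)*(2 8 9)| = 4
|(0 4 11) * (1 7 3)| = 3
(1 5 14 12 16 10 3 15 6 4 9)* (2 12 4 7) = (1 5 14 4 9)(2 12 16 10 3 15 6 7) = [0, 5, 12, 15, 9, 14, 7, 2, 8, 1, 3, 11, 16, 13, 4, 6, 10]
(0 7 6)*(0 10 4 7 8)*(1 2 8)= (0 1 2 8)(4 7 6 10)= [1, 2, 8, 3, 7, 5, 10, 6, 0, 9, 4]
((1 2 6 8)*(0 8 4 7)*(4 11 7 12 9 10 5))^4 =(0 6 8 11 1 7 2)(4 5 10 9 12)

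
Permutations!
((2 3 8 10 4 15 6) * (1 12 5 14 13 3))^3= ((1 12 5 14 13 3 8 10 4 15 6 2))^3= (1 14 8 15)(2 5 3 4)(6 12 13 10)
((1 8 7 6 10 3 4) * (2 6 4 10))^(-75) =((1 8 7 4)(2 6)(3 10))^(-75) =(1 8 7 4)(2 6)(3 10)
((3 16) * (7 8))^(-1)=(3 16)(7 8)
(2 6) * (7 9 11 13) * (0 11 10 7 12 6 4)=(0 11 13 12 6 2 4)(7 9 10)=[11, 1, 4, 3, 0, 5, 2, 9, 8, 10, 7, 13, 6, 12]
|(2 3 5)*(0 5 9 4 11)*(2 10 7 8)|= 10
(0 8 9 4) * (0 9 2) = [8, 1, 0, 3, 9, 5, 6, 7, 2, 4] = (0 8 2)(4 9)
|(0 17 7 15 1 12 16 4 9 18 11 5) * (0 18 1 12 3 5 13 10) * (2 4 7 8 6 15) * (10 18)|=15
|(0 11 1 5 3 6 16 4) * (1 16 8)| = 20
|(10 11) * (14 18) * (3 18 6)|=|(3 18 14 6)(10 11)|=4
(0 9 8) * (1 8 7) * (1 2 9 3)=(0 3 1 8)(2 9 7)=[3, 8, 9, 1, 4, 5, 6, 2, 0, 7]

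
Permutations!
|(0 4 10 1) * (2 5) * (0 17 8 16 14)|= 8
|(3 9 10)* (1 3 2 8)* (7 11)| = 6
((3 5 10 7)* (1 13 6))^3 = (13)(3 7 10 5)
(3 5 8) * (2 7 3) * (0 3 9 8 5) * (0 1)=[3, 0, 7, 1, 4, 5, 6, 9, 2, 8]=(0 3 1)(2 7 9 8)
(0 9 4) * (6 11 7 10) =(0 9 4)(6 11 7 10) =[9, 1, 2, 3, 0, 5, 11, 10, 8, 4, 6, 7]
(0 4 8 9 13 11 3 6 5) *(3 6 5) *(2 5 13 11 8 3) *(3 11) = [4, 1, 5, 13, 11, 0, 2, 7, 9, 3, 10, 6, 12, 8] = (0 4 11 6 2 5)(3 13 8 9)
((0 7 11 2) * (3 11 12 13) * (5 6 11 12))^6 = ((0 7 5 6 11 2)(3 12 13))^6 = (13)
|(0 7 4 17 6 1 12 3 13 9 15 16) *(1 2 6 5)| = 12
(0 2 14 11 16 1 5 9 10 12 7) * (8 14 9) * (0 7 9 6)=[2, 5, 6, 3, 4, 8, 0, 7, 14, 10, 12, 16, 9, 13, 11, 15, 1]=(0 2 6)(1 5 8 14 11 16)(9 10 12)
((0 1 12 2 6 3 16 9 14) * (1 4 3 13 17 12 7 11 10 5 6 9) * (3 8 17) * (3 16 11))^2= (0 8 12 9)(1 3 10 6 16 7 11 5 13)(2 14 4 17)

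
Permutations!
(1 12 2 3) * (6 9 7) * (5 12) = (1 5 12 2 3)(6 9 7) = [0, 5, 3, 1, 4, 12, 9, 6, 8, 7, 10, 11, 2]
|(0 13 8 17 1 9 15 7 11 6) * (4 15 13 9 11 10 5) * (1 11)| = 35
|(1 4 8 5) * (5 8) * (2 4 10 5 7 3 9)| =15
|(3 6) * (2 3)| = |(2 3 6)| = 3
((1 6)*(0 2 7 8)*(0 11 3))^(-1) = (0 3 11 8 7 2)(1 6)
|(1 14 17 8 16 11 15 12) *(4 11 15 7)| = |(1 14 17 8 16 15 12)(4 11 7)| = 21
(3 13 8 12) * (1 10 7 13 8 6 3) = (1 10 7 13 6 3 8 12) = [0, 10, 2, 8, 4, 5, 3, 13, 12, 9, 7, 11, 1, 6]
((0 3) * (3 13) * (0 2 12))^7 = (0 3 12 13 2)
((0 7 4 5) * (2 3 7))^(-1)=((0 2 3 7 4 5))^(-1)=(0 5 4 7 3 2)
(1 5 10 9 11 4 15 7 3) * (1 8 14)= (1 5 10 9 11 4 15 7 3 8 14)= [0, 5, 2, 8, 15, 10, 6, 3, 14, 11, 9, 4, 12, 13, 1, 7]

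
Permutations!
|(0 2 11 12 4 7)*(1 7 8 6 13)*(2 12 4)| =|(0 12 2 11 4 8 6 13 1 7)| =10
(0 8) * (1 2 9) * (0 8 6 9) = (0 6 9 1 2) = [6, 2, 0, 3, 4, 5, 9, 7, 8, 1]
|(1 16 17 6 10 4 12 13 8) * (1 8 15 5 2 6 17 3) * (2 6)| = 21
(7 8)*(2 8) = (2 8 7) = [0, 1, 8, 3, 4, 5, 6, 2, 7]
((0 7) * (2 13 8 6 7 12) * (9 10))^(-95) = ((0 12 2 13 8 6 7)(9 10))^(-95) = (0 13 7 2 6 12 8)(9 10)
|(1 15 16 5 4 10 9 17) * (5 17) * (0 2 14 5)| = 28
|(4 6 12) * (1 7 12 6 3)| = 5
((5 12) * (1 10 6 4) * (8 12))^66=((1 10 6 4)(5 8 12))^66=(12)(1 6)(4 10)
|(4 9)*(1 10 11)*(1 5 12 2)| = |(1 10 11 5 12 2)(4 9)| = 6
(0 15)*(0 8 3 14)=(0 15 8 3 14)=[15, 1, 2, 14, 4, 5, 6, 7, 3, 9, 10, 11, 12, 13, 0, 8]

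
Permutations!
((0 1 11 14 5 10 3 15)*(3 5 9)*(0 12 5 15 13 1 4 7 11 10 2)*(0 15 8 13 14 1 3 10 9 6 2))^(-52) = (0 2 13 1)(3 9 4 15)(5 6 8 11)(7 12 14 10)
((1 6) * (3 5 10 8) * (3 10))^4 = (10)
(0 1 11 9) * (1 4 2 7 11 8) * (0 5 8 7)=(0 4 2)(1 7 11 9 5 8)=[4, 7, 0, 3, 2, 8, 6, 11, 1, 5, 10, 9]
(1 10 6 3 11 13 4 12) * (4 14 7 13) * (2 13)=(1 10 6 3 11 4 12)(2 13 14 7)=[0, 10, 13, 11, 12, 5, 3, 2, 8, 9, 6, 4, 1, 14, 7]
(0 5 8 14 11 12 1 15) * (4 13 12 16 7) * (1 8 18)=(0 5 18 1 15)(4 13 12 8 14 11 16 7)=[5, 15, 2, 3, 13, 18, 6, 4, 14, 9, 10, 16, 8, 12, 11, 0, 7, 17, 1]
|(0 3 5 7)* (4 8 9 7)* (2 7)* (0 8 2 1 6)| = |(0 3 5 4 2 7 8 9 1 6)| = 10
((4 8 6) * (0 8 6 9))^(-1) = ((0 8 9)(4 6))^(-1) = (0 9 8)(4 6)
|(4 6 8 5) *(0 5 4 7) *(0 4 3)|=7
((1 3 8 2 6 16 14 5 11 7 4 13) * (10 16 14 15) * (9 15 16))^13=((16)(1 3 8 2 6 14 5 11 7 4 13)(9 15 10))^13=(16)(1 8 6 5 7 13 3 2 14 11 4)(9 15 10)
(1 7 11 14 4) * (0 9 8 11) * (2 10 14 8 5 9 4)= (0 4 1 7)(2 10 14)(5 9)(8 11)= [4, 7, 10, 3, 1, 9, 6, 0, 11, 5, 14, 8, 12, 13, 2]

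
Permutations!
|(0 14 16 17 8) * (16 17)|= |(0 14 17 8)|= 4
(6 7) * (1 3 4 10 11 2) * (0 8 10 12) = (0 8 10 11 2 1 3 4 12)(6 7) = [8, 3, 1, 4, 12, 5, 7, 6, 10, 9, 11, 2, 0]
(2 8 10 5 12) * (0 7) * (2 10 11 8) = [7, 1, 2, 3, 4, 12, 6, 0, 11, 9, 5, 8, 10] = (0 7)(5 12 10)(8 11)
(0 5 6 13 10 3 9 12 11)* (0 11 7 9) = (0 5 6 13 10 3)(7 9 12) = [5, 1, 2, 0, 4, 6, 13, 9, 8, 12, 3, 11, 7, 10]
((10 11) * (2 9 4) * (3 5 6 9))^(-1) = (2 4 9 6 5 3)(10 11)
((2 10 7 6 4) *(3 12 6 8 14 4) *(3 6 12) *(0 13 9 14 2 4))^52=(14)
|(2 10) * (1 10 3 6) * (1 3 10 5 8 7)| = 4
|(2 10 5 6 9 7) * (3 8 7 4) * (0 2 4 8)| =10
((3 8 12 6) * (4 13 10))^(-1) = ((3 8 12 6)(4 13 10))^(-1) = (3 6 12 8)(4 10 13)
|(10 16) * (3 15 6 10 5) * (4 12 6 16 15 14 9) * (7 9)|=|(3 14 7 9 4 12 6 10 15 16 5)|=11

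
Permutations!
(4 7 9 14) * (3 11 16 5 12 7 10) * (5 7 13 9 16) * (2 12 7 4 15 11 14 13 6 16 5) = (2 12 6 16 4 10 3 14 15 11)(5 7)(9 13) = [0, 1, 12, 14, 10, 7, 16, 5, 8, 13, 3, 2, 6, 9, 15, 11, 4]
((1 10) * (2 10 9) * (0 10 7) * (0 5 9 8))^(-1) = (0 8 1 10)(2 9 5 7)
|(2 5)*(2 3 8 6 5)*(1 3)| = |(1 3 8 6 5)| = 5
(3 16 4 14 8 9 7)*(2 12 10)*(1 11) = (1 11)(2 12 10)(3 16 4 14 8 9 7) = [0, 11, 12, 16, 14, 5, 6, 3, 9, 7, 2, 1, 10, 13, 8, 15, 4]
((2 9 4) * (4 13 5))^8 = ((2 9 13 5 4))^8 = (2 5 9 4 13)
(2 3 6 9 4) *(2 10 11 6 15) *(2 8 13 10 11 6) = (2 3 15 8 13 10 6 9 4 11) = [0, 1, 3, 15, 11, 5, 9, 7, 13, 4, 6, 2, 12, 10, 14, 8]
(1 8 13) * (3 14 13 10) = [0, 8, 2, 14, 4, 5, 6, 7, 10, 9, 3, 11, 12, 1, 13] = (1 8 10 3 14 13)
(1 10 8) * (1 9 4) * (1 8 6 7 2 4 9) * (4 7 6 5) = [0, 10, 7, 3, 8, 4, 6, 2, 1, 9, 5] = (1 10 5 4 8)(2 7)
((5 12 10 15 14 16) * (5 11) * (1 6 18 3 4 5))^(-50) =(1 16 15 12 4 18)(3 6 11 14 10 5)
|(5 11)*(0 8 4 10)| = |(0 8 4 10)(5 11)| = 4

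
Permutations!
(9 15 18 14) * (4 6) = (4 6)(9 15 18 14) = [0, 1, 2, 3, 6, 5, 4, 7, 8, 15, 10, 11, 12, 13, 9, 18, 16, 17, 14]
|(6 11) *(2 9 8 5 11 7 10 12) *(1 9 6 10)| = 10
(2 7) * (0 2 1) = [2, 0, 7, 3, 4, 5, 6, 1] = (0 2 7 1)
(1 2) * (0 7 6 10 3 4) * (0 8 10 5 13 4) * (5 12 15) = (0 7 6 12 15 5 13 4 8 10 3)(1 2) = [7, 2, 1, 0, 8, 13, 12, 6, 10, 9, 3, 11, 15, 4, 14, 5]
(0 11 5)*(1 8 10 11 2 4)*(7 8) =(0 2 4 1 7 8 10 11 5) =[2, 7, 4, 3, 1, 0, 6, 8, 10, 9, 11, 5]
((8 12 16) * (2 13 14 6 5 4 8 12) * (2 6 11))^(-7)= (2 13 14 11)(4 8 6 5)(12 16)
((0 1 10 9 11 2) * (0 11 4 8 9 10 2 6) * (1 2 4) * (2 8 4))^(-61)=((0 8 9 1 2 11 6))^(-61)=(0 9 2 6 8 1 11)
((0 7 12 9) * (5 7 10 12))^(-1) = (0 9 12 10)(5 7)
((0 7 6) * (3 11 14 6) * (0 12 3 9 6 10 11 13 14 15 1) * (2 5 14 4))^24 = (0 5 6 11 13)(1 2 9 10 3)(4 7 14 12 15) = ((0 7 9 6 12 3 13 4 2 5 14 10 11 15 1))^24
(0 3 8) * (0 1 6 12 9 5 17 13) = (0 3 8 1 6 12 9 5 17 13) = [3, 6, 2, 8, 4, 17, 12, 7, 1, 5, 10, 11, 9, 0, 14, 15, 16, 13]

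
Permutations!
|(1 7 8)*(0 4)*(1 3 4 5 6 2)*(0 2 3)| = |(0 5 6 3 4 2 1 7 8)| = 9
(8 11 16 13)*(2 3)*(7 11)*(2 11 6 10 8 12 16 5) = (2 3 11 5)(6 10 8 7)(12 16 13) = [0, 1, 3, 11, 4, 2, 10, 6, 7, 9, 8, 5, 16, 12, 14, 15, 13]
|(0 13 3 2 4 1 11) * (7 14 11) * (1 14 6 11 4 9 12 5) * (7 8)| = |(0 13 3 2 9 12 5 1 8 7 6 11)(4 14)| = 12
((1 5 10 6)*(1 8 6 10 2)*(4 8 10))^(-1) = (1 2 5)(4 10 6 8)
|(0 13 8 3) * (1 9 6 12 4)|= |(0 13 8 3)(1 9 6 12 4)|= 20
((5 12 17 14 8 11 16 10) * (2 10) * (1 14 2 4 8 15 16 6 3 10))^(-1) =(1 2 17 12 5 10 3 6 11 8 4 16 15 14)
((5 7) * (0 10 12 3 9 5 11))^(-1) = ((0 10 12 3 9 5 7 11))^(-1) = (0 11 7 5 9 3 12 10)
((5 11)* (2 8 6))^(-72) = (11)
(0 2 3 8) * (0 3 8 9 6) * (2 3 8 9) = (0 3 2 9 6) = [3, 1, 9, 2, 4, 5, 0, 7, 8, 6]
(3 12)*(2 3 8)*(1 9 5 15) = [0, 9, 3, 12, 4, 15, 6, 7, 2, 5, 10, 11, 8, 13, 14, 1] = (1 9 5 15)(2 3 12 8)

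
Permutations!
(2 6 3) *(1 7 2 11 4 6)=(1 7 2)(3 11 4 6)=[0, 7, 1, 11, 6, 5, 3, 2, 8, 9, 10, 4]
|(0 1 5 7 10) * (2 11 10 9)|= |(0 1 5 7 9 2 11 10)|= 8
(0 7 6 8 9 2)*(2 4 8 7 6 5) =(0 6 7 5 2)(4 8 9) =[6, 1, 0, 3, 8, 2, 7, 5, 9, 4]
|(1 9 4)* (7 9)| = |(1 7 9 4)| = 4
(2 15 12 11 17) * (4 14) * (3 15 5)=(2 5 3 15 12 11 17)(4 14)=[0, 1, 5, 15, 14, 3, 6, 7, 8, 9, 10, 17, 11, 13, 4, 12, 16, 2]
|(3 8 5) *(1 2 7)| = 3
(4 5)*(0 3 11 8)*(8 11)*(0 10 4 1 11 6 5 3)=[0, 11, 2, 8, 3, 1, 5, 7, 10, 9, 4, 6]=(1 11 6 5)(3 8 10 4)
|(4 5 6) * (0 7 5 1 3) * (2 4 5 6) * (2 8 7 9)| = |(0 9 2 4 1 3)(5 8 7 6)| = 12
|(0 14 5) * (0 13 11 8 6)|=7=|(0 14 5 13 11 8 6)|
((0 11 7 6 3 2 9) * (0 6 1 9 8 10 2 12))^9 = ((0 11 7 1 9 6 3 12)(2 8 10))^9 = (0 11 7 1 9 6 3 12)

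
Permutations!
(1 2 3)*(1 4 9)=[0, 2, 3, 4, 9, 5, 6, 7, 8, 1]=(1 2 3 4 9)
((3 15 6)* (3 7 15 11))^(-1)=(3 11)(6 15 7)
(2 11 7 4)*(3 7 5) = (2 11 5 3 7 4) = [0, 1, 11, 7, 2, 3, 6, 4, 8, 9, 10, 5]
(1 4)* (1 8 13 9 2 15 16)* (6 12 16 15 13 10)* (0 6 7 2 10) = (0 6 12 16 1 4 8)(2 13 9 10 7) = [6, 4, 13, 3, 8, 5, 12, 2, 0, 10, 7, 11, 16, 9, 14, 15, 1]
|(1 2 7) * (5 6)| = |(1 2 7)(5 6)| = 6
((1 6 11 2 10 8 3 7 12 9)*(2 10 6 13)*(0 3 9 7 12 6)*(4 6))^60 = ((0 3 12 7 4 6 11 10 8 9 1 13 2))^60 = (0 8 7 13 11 3 9 4 2 10 12 1 6)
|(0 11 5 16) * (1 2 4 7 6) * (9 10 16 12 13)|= 40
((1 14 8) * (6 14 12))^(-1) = (1 8 14 6 12)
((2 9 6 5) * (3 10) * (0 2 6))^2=(10)(0 9 2)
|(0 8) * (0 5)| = |(0 8 5)| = 3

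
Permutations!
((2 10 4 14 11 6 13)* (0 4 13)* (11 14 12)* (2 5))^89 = (14)(0 6 11 12 4)(2 10 13 5)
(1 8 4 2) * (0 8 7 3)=(0 8 4 2 1 7 3)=[8, 7, 1, 0, 2, 5, 6, 3, 4]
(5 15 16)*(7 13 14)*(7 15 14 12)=(5 14 15 16)(7 13 12)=[0, 1, 2, 3, 4, 14, 6, 13, 8, 9, 10, 11, 7, 12, 15, 16, 5]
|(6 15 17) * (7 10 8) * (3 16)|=|(3 16)(6 15 17)(7 10 8)|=6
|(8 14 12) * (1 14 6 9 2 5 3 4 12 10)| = 24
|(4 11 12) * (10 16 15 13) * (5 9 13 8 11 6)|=11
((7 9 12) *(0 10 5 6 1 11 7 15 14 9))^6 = ((0 10 5 6 1 11 7)(9 12 15 14))^6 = (0 7 11 1 6 5 10)(9 15)(12 14)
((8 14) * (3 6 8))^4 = ((3 6 8 14))^4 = (14)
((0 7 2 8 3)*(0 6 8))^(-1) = (0 2 7)(3 8 6)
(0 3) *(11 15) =(0 3)(11 15) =[3, 1, 2, 0, 4, 5, 6, 7, 8, 9, 10, 15, 12, 13, 14, 11]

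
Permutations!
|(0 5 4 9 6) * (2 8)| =10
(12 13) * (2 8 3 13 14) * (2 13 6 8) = (3 6 8)(12 14 13) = [0, 1, 2, 6, 4, 5, 8, 7, 3, 9, 10, 11, 14, 12, 13]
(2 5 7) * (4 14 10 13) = (2 5 7)(4 14 10 13) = [0, 1, 5, 3, 14, 7, 6, 2, 8, 9, 13, 11, 12, 4, 10]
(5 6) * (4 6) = (4 6 5) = [0, 1, 2, 3, 6, 4, 5]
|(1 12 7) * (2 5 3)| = |(1 12 7)(2 5 3)| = 3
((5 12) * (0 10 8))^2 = (12)(0 8 10)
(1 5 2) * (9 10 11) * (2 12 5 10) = (1 10 11 9 2)(5 12) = [0, 10, 1, 3, 4, 12, 6, 7, 8, 2, 11, 9, 5]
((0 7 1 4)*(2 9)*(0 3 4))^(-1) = (0 1 7)(2 9)(3 4)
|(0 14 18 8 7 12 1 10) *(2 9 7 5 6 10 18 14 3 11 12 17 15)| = 10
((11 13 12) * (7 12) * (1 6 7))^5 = (1 13 11 12 7 6)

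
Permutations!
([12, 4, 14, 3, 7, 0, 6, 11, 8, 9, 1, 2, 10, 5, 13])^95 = [2, 5, 1, 3, 0, 11, 6, 12, 8, 9, 13, 10, 14, 7, 4]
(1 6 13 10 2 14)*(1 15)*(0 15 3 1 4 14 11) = (0 15 4 14 3 1 6 13 10 2 11) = [15, 6, 11, 1, 14, 5, 13, 7, 8, 9, 2, 0, 12, 10, 3, 4]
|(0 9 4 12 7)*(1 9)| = 6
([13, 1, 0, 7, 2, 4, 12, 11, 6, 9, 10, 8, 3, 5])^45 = [0, 1, 2, 8, 4, 5, 7, 6, 3, 9, 10, 12, 11, 13]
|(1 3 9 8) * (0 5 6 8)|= 7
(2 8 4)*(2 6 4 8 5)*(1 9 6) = [0, 9, 5, 3, 1, 2, 4, 7, 8, 6] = (1 9 6 4)(2 5)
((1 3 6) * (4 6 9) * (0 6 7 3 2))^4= ((0 6 1 2)(3 9 4 7))^4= (9)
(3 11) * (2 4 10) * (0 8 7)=[8, 1, 4, 11, 10, 5, 6, 0, 7, 9, 2, 3]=(0 8 7)(2 4 10)(3 11)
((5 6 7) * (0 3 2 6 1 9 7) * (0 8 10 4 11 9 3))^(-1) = (1 5 7 9 11 4 10 8 6 2 3)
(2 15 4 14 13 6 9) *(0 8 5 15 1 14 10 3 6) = (0 8 5 15 4 10 3 6 9 2 1 14 13) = [8, 14, 1, 6, 10, 15, 9, 7, 5, 2, 3, 11, 12, 0, 13, 4]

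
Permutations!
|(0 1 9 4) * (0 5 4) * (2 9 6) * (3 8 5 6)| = 9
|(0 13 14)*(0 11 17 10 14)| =4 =|(0 13)(10 14 11 17)|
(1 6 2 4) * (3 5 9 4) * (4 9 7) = (9)(1 6 2 3 5 7 4) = [0, 6, 3, 5, 1, 7, 2, 4, 8, 9]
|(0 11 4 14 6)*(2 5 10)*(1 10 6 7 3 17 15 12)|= 14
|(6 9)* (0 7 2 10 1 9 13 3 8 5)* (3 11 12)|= 13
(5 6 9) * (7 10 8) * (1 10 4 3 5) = (1 10 8 7 4 3 5 6 9) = [0, 10, 2, 5, 3, 6, 9, 4, 7, 1, 8]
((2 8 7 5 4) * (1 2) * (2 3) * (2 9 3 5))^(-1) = (1 4 5)(2 7 8)(3 9)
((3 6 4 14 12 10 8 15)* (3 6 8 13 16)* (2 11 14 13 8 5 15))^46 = (2 10 14)(3 4 5 13 15 16 6)(8 12 11)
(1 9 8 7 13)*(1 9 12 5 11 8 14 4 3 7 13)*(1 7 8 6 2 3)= (1 12 5 11 6 2 3 8 13 9 14 4)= [0, 12, 3, 8, 1, 11, 2, 7, 13, 14, 10, 6, 5, 9, 4]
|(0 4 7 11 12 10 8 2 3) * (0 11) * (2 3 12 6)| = |(0 4 7)(2 12 10 8 3 11 6)| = 21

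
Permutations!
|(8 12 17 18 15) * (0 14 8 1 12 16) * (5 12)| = 12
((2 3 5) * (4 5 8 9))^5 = (2 5 4 9 8 3)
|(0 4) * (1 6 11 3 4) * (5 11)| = 7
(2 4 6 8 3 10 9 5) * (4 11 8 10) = (2 11 8 3 4 6 10 9 5) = [0, 1, 11, 4, 6, 2, 10, 7, 3, 5, 9, 8]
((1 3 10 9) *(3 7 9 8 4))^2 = (1 9 7)(3 8)(4 10)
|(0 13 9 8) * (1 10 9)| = |(0 13 1 10 9 8)| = 6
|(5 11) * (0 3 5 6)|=5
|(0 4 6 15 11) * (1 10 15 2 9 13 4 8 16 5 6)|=13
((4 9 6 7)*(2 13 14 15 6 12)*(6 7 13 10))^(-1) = ((2 10 6 13 14 15 7 4 9 12))^(-1) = (2 12 9 4 7 15 14 13 6 10)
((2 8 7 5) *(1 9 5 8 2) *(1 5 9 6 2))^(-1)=((9)(1 6 2)(7 8))^(-1)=(9)(1 2 6)(7 8)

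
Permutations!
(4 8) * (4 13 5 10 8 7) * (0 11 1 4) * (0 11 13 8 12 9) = (0 13 5 10 12 9)(1 4 7 11) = [13, 4, 2, 3, 7, 10, 6, 11, 8, 0, 12, 1, 9, 5]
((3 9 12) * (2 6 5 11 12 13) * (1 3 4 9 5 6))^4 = (1 12 2 11 13 5 9 3 4)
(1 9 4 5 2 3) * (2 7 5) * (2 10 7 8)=(1 9 4 10 7 5 8 2 3)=[0, 9, 3, 1, 10, 8, 6, 5, 2, 4, 7]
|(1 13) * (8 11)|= 2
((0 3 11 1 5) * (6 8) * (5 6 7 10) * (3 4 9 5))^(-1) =(0 5 9 4)(1 11 3 10 7 8 6)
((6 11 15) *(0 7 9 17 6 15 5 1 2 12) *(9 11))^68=(0 2 5 7 12 1 11)(6 17 9)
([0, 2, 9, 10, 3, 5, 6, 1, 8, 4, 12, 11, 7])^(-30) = (1 9 3 12)(2 4 10 7)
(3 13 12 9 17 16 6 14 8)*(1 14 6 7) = [0, 14, 2, 13, 4, 5, 6, 1, 3, 17, 10, 11, 9, 12, 8, 15, 7, 16] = (1 14 8 3 13 12 9 17 16 7)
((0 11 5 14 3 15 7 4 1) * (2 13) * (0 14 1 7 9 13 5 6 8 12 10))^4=((0 11 6 8 12 10)(1 14 3 15 9 13 2 5)(4 7))^4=(0 12 6)(1 9)(2 3)(5 15)(8 11 10)(13 14)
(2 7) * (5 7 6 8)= [0, 1, 6, 3, 4, 7, 8, 2, 5]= (2 6 8 5 7)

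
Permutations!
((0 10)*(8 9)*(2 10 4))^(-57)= ((0 4 2 10)(8 9))^(-57)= (0 10 2 4)(8 9)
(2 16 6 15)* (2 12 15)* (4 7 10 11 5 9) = (2 16 6)(4 7 10 11 5 9)(12 15) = [0, 1, 16, 3, 7, 9, 2, 10, 8, 4, 11, 5, 15, 13, 14, 12, 6]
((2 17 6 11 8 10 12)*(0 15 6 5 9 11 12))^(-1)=(0 10 8 11 9 5 17 2 12 6 15)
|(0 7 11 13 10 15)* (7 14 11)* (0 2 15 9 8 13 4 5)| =20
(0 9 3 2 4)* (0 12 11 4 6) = (0 9 3 2 6)(4 12 11) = [9, 1, 6, 2, 12, 5, 0, 7, 8, 3, 10, 4, 11]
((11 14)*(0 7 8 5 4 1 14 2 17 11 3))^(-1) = ((0 7 8 5 4 1 14 3)(2 17 11))^(-1) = (0 3 14 1 4 5 8 7)(2 11 17)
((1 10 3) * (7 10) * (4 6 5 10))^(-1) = (1 3 10 5 6 4 7)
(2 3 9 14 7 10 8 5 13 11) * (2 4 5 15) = (2 3 9 14 7 10 8 15)(4 5 13 11) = [0, 1, 3, 9, 5, 13, 6, 10, 15, 14, 8, 4, 12, 11, 7, 2]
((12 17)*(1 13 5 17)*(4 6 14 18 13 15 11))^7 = (1 13 4 12 18 11 17 14 15 5 6)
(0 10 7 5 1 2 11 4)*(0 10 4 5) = [4, 2, 11, 3, 10, 1, 6, 0, 8, 9, 7, 5] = (0 4 10 7)(1 2 11 5)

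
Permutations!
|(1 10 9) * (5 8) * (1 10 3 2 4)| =|(1 3 2 4)(5 8)(9 10)| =4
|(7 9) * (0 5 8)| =|(0 5 8)(7 9)| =6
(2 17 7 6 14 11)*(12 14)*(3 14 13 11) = (2 17 7 6 12 13 11)(3 14) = [0, 1, 17, 14, 4, 5, 12, 6, 8, 9, 10, 2, 13, 11, 3, 15, 16, 7]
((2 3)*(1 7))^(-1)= ((1 7)(2 3))^(-1)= (1 7)(2 3)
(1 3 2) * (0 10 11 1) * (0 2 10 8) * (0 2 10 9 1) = (0 8 2 10 11)(1 3 9) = [8, 3, 10, 9, 4, 5, 6, 7, 2, 1, 11, 0]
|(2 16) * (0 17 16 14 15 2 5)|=12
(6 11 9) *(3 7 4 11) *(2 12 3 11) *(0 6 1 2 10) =[6, 2, 12, 7, 10, 5, 11, 4, 8, 1, 0, 9, 3] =(0 6 11 9 1 2 12 3 7 4 10)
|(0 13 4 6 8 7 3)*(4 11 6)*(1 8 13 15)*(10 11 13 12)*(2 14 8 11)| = 12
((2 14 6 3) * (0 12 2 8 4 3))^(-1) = (0 6 14 2 12)(3 4 8)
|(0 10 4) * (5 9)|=6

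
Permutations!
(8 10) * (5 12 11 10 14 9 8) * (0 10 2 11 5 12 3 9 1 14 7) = (0 10 12 5 3 9 8 7)(1 14)(2 11) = [10, 14, 11, 9, 4, 3, 6, 0, 7, 8, 12, 2, 5, 13, 1]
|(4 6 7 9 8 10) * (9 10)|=4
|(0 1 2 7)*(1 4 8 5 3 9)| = 9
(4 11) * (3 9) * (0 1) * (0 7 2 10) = (0 1 7 2 10)(3 9)(4 11) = [1, 7, 10, 9, 11, 5, 6, 2, 8, 3, 0, 4]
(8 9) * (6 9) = (6 9 8) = [0, 1, 2, 3, 4, 5, 9, 7, 6, 8]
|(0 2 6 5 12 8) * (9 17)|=6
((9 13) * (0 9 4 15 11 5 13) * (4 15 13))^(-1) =(0 9)(4 5 11 15 13)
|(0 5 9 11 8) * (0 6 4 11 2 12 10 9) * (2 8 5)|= 10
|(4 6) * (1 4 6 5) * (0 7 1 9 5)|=|(0 7 1 4)(5 9)|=4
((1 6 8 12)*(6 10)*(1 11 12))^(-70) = ((1 10 6 8)(11 12))^(-70) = (12)(1 6)(8 10)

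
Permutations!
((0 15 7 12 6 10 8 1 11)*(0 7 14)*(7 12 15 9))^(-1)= ((0 9 7 15 14)(1 11 12 6 10 8))^(-1)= (0 14 15 7 9)(1 8 10 6 12 11)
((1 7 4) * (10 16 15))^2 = (1 4 7)(10 15 16)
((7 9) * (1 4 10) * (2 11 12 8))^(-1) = (1 10 4)(2 8 12 11)(7 9) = ((1 4 10)(2 11 12 8)(7 9))^(-1)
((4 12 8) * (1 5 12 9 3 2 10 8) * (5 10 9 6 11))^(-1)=(1 12 5 11 6 4 8 10)(2 3 9)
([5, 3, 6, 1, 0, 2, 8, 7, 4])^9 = [6, 3, 4, 1, 2, 8, 0, 7, 5]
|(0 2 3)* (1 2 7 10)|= 6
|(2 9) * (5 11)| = 2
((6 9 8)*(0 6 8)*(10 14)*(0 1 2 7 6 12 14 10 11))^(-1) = ((0 12 14 11)(1 2 7 6 9))^(-1) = (0 11 14 12)(1 9 6 7 2)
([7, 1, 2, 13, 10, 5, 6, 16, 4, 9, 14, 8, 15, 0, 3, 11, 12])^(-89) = [4, 1, 2, 11, 16, 5, 6, 10, 7, 9, 12, 0, 3, 8, 15, 13, 14]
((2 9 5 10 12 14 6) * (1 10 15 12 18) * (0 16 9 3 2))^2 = (0 9 15 14)(1 18 10)(5 12 6 16)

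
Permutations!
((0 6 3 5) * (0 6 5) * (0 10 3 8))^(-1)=(0 8 6 5)(3 10)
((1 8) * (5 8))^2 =(1 8 5)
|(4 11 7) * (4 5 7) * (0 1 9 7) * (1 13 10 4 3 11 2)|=|(0 13 10 4 2 1 9 7 5)(3 11)|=18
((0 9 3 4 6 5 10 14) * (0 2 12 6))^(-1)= ((0 9 3 4)(2 12 6 5 10 14))^(-1)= (0 4 3 9)(2 14 10 5 6 12)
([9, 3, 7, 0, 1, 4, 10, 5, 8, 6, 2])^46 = [5, 2, 0, 7, 10, 6, 1, 9, 8, 4, 3]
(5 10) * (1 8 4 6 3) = [0, 8, 2, 1, 6, 10, 3, 7, 4, 9, 5] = (1 8 4 6 3)(5 10)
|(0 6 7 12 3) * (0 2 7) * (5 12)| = 10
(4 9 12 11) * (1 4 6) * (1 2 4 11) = (1 11 6 2 4 9 12) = [0, 11, 4, 3, 9, 5, 2, 7, 8, 12, 10, 6, 1]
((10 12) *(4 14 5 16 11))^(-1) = ((4 14 5 16 11)(10 12))^(-1) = (4 11 16 5 14)(10 12)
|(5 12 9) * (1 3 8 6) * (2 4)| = 12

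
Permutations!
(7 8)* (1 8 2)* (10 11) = (1 8 7 2)(10 11) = [0, 8, 1, 3, 4, 5, 6, 2, 7, 9, 11, 10]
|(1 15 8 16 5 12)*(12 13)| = 7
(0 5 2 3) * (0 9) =(0 5 2 3 9) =[5, 1, 3, 9, 4, 2, 6, 7, 8, 0]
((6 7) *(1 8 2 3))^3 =(1 3 2 8)(6 7)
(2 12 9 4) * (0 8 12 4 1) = (0 8 12 9 1)(2 4) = [8, 0, 4, 3, 2, 5, 6, 7, 12, 1, 10, 11, 9]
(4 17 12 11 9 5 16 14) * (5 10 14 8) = (4 17 12 11 9 10 14)(5 16 8) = [0, 1, 2, 3, 17, 16, 6, 7, 5, 10, 14, 9, 11, 13, 4, 15, 8, 12]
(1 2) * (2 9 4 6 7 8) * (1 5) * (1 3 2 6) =(1 9 4)(2 5 3)(6 7 8) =[0, 9, 5, 2, 1, 3, 7, 8, 6, 4]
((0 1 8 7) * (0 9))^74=(0 9 7 8 1)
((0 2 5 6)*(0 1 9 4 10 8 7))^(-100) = ((0 2 5 6 1 9 4 10 8 7))^(-100) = (10)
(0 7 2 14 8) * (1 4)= (0 7 2 14 8)(1 4)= [7, 4, 14, 3, 1, 5, 6, 2, 0, 9, 10, 11, 12, 13, 8]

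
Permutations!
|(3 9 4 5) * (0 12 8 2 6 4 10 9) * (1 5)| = 18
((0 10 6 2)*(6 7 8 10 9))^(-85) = (0 2 6 9)(7 10 8)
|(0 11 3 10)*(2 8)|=|(0 11 3 10)(2 8)|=4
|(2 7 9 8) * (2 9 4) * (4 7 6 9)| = 5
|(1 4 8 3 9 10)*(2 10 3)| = |(1 4 8 2 10)(3 9)| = 10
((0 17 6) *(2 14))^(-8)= (0 17 6)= ((0 17 6)(2 14))^(-8)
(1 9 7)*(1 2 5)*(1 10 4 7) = [0, 9, 5, 3, 7, 10, 6, 2, 8, 1, 4] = (1 9)(2 5 10 4 7)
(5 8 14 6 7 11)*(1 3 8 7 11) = (1 3 8 14 6 11 5 7) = [0, 3, 2, 8, 4, 7, 11, 1, 14, 9, 10, 5, 12, 13, 6]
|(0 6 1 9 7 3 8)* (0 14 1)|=|(0 6)(1 9 7 3 8 14)|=6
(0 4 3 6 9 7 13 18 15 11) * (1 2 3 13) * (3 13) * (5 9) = (0 4 3 6 5 9 7 1 2 13 18 15 11) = [4, 2, 13, 6, 3, 9, 5, 1, 8, 7, 10, 0, 12, 18, 14, 11, 16, 17, 15]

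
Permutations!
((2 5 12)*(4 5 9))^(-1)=((2 9 4 5 12))^(-1)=(2 12 5 4 9)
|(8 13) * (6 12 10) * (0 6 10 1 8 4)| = 7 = |(0 6 12 1 8 13 4)|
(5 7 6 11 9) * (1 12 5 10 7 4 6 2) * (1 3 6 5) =(1 12)(2 3 6 11 9 10 7)(4 5) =[0, 12, 3, 6, 5, 4, 11, 2, 8, 10, 7, 9, 1]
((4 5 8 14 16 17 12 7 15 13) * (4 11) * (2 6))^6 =(4 12 5 7 8 15 14 13 16 11 17)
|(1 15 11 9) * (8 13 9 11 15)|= 4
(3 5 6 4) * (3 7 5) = (4 7 5 6) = [0, 1, 2, 3, 7, 6, 4, 5]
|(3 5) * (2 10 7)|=6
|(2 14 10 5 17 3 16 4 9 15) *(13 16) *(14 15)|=|(2 15)(3 13 16 4 9 14 10 5 17)|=18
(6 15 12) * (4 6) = (4 6 15 12) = [0, 1, 2, 3, 6, 5, 15, 7, 8, 9, 10, 11, 4, 13, 14, 12]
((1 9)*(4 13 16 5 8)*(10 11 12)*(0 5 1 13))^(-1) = (0 4 8 5)(1 16 13 9)(10 12 11)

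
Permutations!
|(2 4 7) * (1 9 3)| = 3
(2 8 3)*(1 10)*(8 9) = (1 10)(2 9 8 3) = [0, 10, 9, 2, 4, 5, 6, 7, 3, 8, 1]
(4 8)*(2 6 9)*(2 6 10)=(2 10)(4 8)(6 9)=[0, 1, 10, 3, 8, 5, 9, 7, 4, 6, 2]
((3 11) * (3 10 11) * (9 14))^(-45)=((9 14)(10 11))^(-45)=(9 14)(10 11)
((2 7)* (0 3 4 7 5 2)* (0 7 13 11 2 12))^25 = (0 3 4 13 11 2 5 12)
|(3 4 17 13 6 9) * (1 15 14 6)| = |(1 15 14 6 9 3 4 17 13)| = 9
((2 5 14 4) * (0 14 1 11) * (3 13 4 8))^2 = ((0 14 8 3 13 4 2 5 1 11))^2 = (0 8 13 2 1)(3 4 5 11 14)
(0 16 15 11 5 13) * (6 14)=[16, 1, 2, 3, 4, 13, 14, 7, 8, 9, 10, 5, 12, 0, 6, 11, 15]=(0 16 15 11 5 13)(6 14)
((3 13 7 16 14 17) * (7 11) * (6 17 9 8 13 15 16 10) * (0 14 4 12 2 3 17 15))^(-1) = ((17)(0 14 9 8 13 11 7 10 6 15 16 4 12 2 3))^(-1) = (17)(0 3 2 12 4 16 15 6 10 7 11 13 8 9 14)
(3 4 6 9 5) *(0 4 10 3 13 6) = (0 4)(3 10)(5 13 6 9) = [4, 1, 2, 10, 0, 13, 9, 7, 8, 5, 3, 11, 12, 6]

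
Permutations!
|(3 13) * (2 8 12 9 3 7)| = |(2 8 12 9 3 13 7)| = 7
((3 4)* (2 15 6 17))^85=((2 15 6 17)(3 4))^85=(2 15 6 17)(3 4)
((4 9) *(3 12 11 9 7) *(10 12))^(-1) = (3 7 4 9 11 12 10)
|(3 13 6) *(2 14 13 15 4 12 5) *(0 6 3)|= 8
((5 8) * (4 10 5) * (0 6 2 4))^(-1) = (0 8 5 10 4 2 6)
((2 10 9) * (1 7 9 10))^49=((10)(1 7 9 2))^49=(10)(1 7 9 2)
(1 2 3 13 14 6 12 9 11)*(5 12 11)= (1 2 3 13 14 6 11)(5 12 9)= [0, 2, 3, 13, 4, 12, 11, 7, 8, 5, 10, 1, 9, 14, 6]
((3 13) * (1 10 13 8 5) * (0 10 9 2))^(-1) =((0 10 13 3 8 5 1 9 2))^(-1) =(0 2 9 1 5 8 3 13 10)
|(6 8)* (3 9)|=2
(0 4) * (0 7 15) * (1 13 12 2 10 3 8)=(0 4 7 15)(1 13 12 2 10 3 8)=[4, 13, 10, 8, 7, 5, 6, 15, 1, 9, 3, 11, 2, 12, 14, 0]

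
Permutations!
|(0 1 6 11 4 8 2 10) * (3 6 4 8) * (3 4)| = |(0 1 3 6 11 8 2 10)| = 8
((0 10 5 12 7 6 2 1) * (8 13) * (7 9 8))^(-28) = ((0 10 5 12 9 8 13 7 6 2 1))^(-28) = (0 8 1 9 2 12 6 5 7 10 13)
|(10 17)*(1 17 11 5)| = 5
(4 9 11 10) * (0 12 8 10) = (0 12 8 10 4 9 11) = [12, 1, 2, 3, 9, 5, 6, 7, 10, 11, 4, 0, 8]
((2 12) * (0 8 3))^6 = ((0 8 3)(2 12))^6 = (12)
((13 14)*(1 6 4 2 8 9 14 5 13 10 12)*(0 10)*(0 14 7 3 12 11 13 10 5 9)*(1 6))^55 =(14)(0 11 7 6 8 10 9 12 2 5 13 3 4)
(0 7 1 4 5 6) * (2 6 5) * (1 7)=(7)(0 1 4 2 6)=[1, 4, 6, 3, 2, 5, 0, 7]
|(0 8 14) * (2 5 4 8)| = 6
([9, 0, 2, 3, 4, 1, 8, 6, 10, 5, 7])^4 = [0, 1, 2, 3, 4, 5, 6, 7, 8, 9, 10]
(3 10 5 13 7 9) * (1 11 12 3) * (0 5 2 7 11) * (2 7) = (0 5 13 11 12 3 10 7 9 1) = [5, 0, 2, 10, 4, 13, 6, 9, 8, 1, 7, 12, 3, 11]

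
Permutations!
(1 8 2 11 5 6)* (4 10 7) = [0, 8, 11, 3, 10, 6, 1, 4, 2, 9, 7, 5] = (1 8 2 11 5 6)(4 10 7)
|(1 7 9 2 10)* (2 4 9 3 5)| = |(1 7 3 5 2 10)(4 9)| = 6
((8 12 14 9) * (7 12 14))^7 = ((7 12)(8 14 9))^7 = (7 12)(8 14 9)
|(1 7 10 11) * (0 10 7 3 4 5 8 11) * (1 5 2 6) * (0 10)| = 15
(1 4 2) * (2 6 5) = (1 4 6 5 2) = [0, 4, 1, 3, 6, 2, 5]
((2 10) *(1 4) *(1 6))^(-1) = (1 6 4)(2 10)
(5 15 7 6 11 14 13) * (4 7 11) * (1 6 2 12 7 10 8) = (1 6 4 10 8)(2 12 7)(5 15 11 14 13) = [0, 6, 12, 3, 10, 15, 4, 2, 1, 9, 8, 14, 7, 5, 13, 11]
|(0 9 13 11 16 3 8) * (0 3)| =10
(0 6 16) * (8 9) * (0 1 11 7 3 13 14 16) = [6, 11, 2, 13, 4, 5, 0, 3, 9, 8, 10, 7, 12, 14, 16, 15, 1] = (0 6)(1 11 7 3 13 14 16)(8 9)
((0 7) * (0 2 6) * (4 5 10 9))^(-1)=((0 7 2 6)(4 5 10 9))^(-1)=(0 6 2 7)(4 9 10 5)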